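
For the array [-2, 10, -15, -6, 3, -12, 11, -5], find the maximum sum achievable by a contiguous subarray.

Using Kadane's algorithm on [-2, 10, -15, -6, 3, -12, 11, -5]:

Scanning through the array:
Position 1 (value 10): max_ending_here = 10, max_so_far = 10
Position 2 (value -15): max_ending_here = -5, max_so_far = 10
Position 3 (value -6): max_ending_here = -6, max_so_far = 10
Position 4 (value 3): max_ending_here = 3, max_so_far = 10
Position 5 (value -12): max_ending_here = -9, max_so_far = 10
Position 6 (value 11): max_ending_here = 11, max_so_far = 11
Position 7 (value -5): max_ending_here = 6, max_so_far = 11

Maximum subarray: [11]
Maximum sum: 11

The maximum subarray is [11] with sum 11. This subarray runs from index 6 to index 6.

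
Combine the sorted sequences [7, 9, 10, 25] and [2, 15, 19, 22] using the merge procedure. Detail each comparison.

Merging process:

Compare 7 vs 2: take 2 from right. Merged: [2]
Compare 7 vs 15: take 7 from left. Merged: [2, 7]
Compare 9 vs 15: take 9 from left. Merged: [2, 7, 9]
Compare 10 vs 15: take 10 from left. Merged: [2, 7, 9, 10]
Compare 25 vs 15: take 15 from right. Merged: [2, 7, 9, 10, 15]
Compare 25 vs 19: take 19 from right. Merged: [2, 7, 9, 10, 15, 19]
Compare 25 vs 22: take 22 from right. Merged: [2, 7, 9, 10, 15, 19, 22]
Append remaining from left: [25]. Merged: [2, 7, 9, 10, 15, 19, 22, 25]

Final merged array: [2, 7, 9, 10, 15, 19, 22, 25]
Total comparisons: 7

The merged array is [2, 7, 9, 10, 15, 19, 22, 25], requiring 7 comparisons. The merge step runs in O(n) time where n is the total number of elements.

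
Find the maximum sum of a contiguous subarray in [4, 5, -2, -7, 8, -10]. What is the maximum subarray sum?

Using Kadane's algorithm on [4, 5, -2, -7, 8, -10]:

Scanning through the array:
Position 1 (value 5): max_ending_here = 9, max_so_far = 9
Position 2 (value -2): max_ending_here = 7, max_so_far = 9
Position 3 (value -7): max_ending_here = 0, max_so_far = 9
Position 4 (value 8): max_ending_here = 8, max_so_far = 9
Position 5 (value -10): max_ending_here = -2, max_so_far = 9

Maximum subarray: [4, 5]
Maximum sum: 9

The maximum subarray is [4, 5] with sum 9. This subarray runs from index 0 to index 1.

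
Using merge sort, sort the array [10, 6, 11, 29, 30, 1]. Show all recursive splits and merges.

Merge sort trace:

Split: [10, 6, 11, 29, 30, 1] -> [10, 6, 11] and [29, 30, 1]
  Split: [10, 6, 11] -> [10] and [6, 11]
    Split: [6, 11] -> [6] and [11]
    Merge: [6] + [11] -> [6, 11]
  Merge: [10] + [6, 11] -> [6, 10, 11]
  Split: [29, 30, 1] -> [29] and [30, 1]
    Split: [30, 1] -> [30] and [1]
    Merge: [30] + [1] -> [1, 30]
  Merge: [29] + [1, 30] -> [1, 29, 30]
Merge: [6, 10, 11] + [1, 29, 30] -> [1, 6, 10, 11, 29, 30]

Final sorted array: [1, 6, 10, 11, 29, 30]

The merge sort proceeds by recursively splitting the array and merging sorted halves.
After all merges, the sorted array is [1, 6, 10, 11, 29, 30].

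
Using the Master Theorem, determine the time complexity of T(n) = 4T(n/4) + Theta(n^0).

Master Theorem for T(n) = 4T(n/4) + O(n^0):

a = 4, b = 4, c = 0
log_b(a) = log_4(4) = 1.0000

Case 1: c = 0 < log_4(4) = 1.0000
T(n) = O(n^(log_4 4)) = O(n)

For T(n) = 4T(n/4) + O(n^0): log_4(4) = 1.0000. This is Case 1 of the Master Theorem (c < log_b(a), work dominated by leaves), giving O(n).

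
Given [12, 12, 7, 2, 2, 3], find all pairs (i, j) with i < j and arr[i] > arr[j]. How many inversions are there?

Finding inversions in [12, 12, 7, 2, 2, 3]:

(0, 2): arr[0]=12 > arr[2]=7
(0, 3): arr[0]=12 > arr[3]=2
(0, 4): arr[0]=12 > arr[4]=2
(0, 5): arr[0]=12 > arr[5]=3
(1, 2): arr[1]=12 > arr[2]=7
(1, 3): arr[1]=12 > arr[3]=2
(1, 4): arr[1]=12 > arr[4]=2
(1, 5): arr[1]=12 > arr[5]=3
(2, 3): arr[2]=7 > arr[3]=2
(2, 4): arr[2]=7 > arr[4]=2
(2, 5): arr[2]=7 > arr[5]=3

Total inversions: 11

The array has 11 inversion(s): (0,2), (0,3), (0,4), (0,5), (1,2), (1,3), (1,4), (1,5), (2,3), (2,4), (2,5). Each pair (i,j) satisfies i < j and arr[i] > arr[j].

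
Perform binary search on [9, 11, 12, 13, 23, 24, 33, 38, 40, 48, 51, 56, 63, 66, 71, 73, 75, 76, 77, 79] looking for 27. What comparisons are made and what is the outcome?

Binary search for 27 in [9, 11, 12, 13, 23, 24, 33, 38, 40, 48, 51, 56, 63, 66, 71, 73, 75, 76, 77, 79]:

lo=0, hi=19, mid=9, arr[mid]=48 -> 48 > 27, search left half
lo=0, hi=8, mid=4, arr[mid]=23 -> 23 < 27, search right half
lo=5, hi=8, mid=6, arr[mid]=33 -> 33 > 27, search left half
lo=5, hi=5, mid=5, arr[mid]=24 -> 24 < 27, search right half
lo=6 > hi=5, target 27 not found

Binary search determines that 27 is not in the array after 4 comparisons. The search space was exhausted without finding the target.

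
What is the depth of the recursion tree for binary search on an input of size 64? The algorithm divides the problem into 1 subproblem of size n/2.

For divide and conquer with division factor 2:

Problem sizes at each level:
Level 0: 64
Level 1: 32
Level 2: 16
Level 3: 8
Level 4: 4
Level 5: 2
Level 6: 1

The root is level 0 and the size-1 base case is level 6 (the tree spans levels 0 through 6, i.e. 7 levels counting the root), so the depth is the number of divisions: log_2(64) = 6

The recursion tree depth is log_2(64) = 6. At each level, the problem size is divided by 2, so it takes 6 divisions to reduce to a base case of size 1. The algorithm makes 1 recursive call at each level.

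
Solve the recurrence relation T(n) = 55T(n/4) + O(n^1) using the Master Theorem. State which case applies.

Master Theorem for T(n) = 55T(n/4) + O(n^1):

a = 55, b = 4, c = 1
log_b(a) = log_4(55) = 2.8907

Case 1: c = 1 < log_4(55) = 2.8907
T(n) = O(n^(log_4 55))

For T(n) = 55T(n/4) + O(n^1): log_4(55) = 2.8907. This is Case 1 of the Master Theorem (c < log_b(a), work dominated by leaves), giving O(n^(log_4 55)).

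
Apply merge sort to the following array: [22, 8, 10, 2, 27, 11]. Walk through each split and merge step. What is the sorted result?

Merge sort trace:

Split: [22, 8, 10, 2, 27, 11] -> [22, 8, 10] and [2, 27, 11]
  Split: [22, 8, 10] -> [22] and [8, 10]
    Split: [8, 10] -> [8] and [10]
    Merge: [8] + [10] -> [8, 10]
  Merge: [22] + [8, 10] -> [8, 10, 22]
  Split: [2, 27, 11] -> [2] and [27, 11]
    Split: [27, 11] -> [27] and [11]
    Merge: [27] + [11] -> [11, 27]
  Merge: [2] + [11, 27] -> [2, 11, 27]
Merge: [8, 10, 22] + [2, 11, 27] -> [2, 8, 10, 11, 22, 27]

Final sorted array: [2, 8, 10, 11, 22, 27]

The merge sort proceeds by recursively splitting the array and merging sorted halves.
After all merges, the sorted array is [2, 8, 10, 11, 22, 27].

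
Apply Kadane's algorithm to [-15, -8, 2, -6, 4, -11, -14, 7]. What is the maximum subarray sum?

Using Kadane's algorithm on [-15, -8, 2, -6, 4, -11, -14, 7]:

Scanning through the array:
Position 1 (value -8): max_ending_here = -8, max_so_far = -8
Position 2 (value 2): max_ending_here = 2, max_so_far = 2
Position 3 (value -6): max_ending_here = -4, max_so_far = 2
Position 4 (value 4): max_ending_here = 4, max_so_far = 4
Position 5 (value -11): max_ending_here = -7, max_so_far = 4
Position 6 (value -14): max_ending_here = -14, max_so_far = 4
Position 7 (value 7): max_ending_here = 7, max_so_far = 7

Maximum subarray: [7]
Maximum sum: 7

The maximum subarray is [7] with sum 7. This subarray runs from index 7 to index 7.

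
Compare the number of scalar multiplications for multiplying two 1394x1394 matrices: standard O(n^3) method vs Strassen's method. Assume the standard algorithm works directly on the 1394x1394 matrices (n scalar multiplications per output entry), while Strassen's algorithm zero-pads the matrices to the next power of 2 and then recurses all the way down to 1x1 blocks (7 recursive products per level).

Matrix multiplication for 1394x1394 matrices:

Strassen's algorithm requires power-of-2 dimensions. Pad 1394x1394 to 2048x2048 (next power of 2).

Standard algorithm: 1394^3 = 2708870984 multiplications
Strassen's algorithm: 7^(log2(2048)) = 7^11 = 1977326743 multiplications
Savings: 2708870984 - 1977326743 = 731544241 multiplications

Standard: 2708870984 multiplications (1394^3). Strassen: 1977326743 multiplications (7^11, after padding to 2048x2048). Strassen reduces 8 recursive multiplications to 7 at each level.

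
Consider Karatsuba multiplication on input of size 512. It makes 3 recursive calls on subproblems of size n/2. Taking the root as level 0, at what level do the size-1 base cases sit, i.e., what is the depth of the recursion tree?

For divide and conquer with division factor 2:

Problem sizes at each level:
Level 0: 512
Level 1: 256
Level 2: 128
Level 3: 64
Level 4: 32
Level 5: 16
Level 6: 8
Level 7: 4
Level 8: 2
Level 9: 1

The root is level 0 and the size-1 base case is level 9 (the tree spans levels 0 through 9, i.e. 10 levels counting the root), so the depth is the number of divisions: log_2(512) = 9

The recursion tree depth is log_2(512) = 9. At each level, the problem size is divided by 2, so it takes 9 divisions to reduce to a base case of size 1. The algorithm makes 3 recursive calls at each level.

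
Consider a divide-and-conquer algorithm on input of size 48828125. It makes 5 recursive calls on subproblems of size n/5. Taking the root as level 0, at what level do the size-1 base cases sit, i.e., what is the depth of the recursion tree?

For divide and conquer with division factor 5:

Problem sizes at each level:
Level 0: 48828125
Level 1: 9765625
Level 2: 1953125
Level 3: 390625
Level 4: 78125
Level 5: 15625
Level 6: 3125
Level 7: 625
Level 8: 125
Level 9: 25
Level 10: 5
Level 11: 1

The root is level 0 and the size-1 base case is level 11 (the tree spans levels 0 through 11, i.e. 12 levels counting the root), so the depth is the number of divisions: log_5(48828125) = 11

The recursion tree depth is log_5(48828125) = 11. At each level, the problem size is divided by 5, so it takes 11 divisions to reduce to a base case of size 1. The algorithm makes 5 recursive calls at each level.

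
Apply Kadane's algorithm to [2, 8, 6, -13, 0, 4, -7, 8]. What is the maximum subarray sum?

Using Kadane's algorithm on [2, 8, 6, -13, 0, 4, -7, 8]:

Scanning through the array:
Position 1 (value 8): max_ending_here = 10, max_so_far = 10
Position 2 (value 6): max_ending_here = 16, max_so_far = 16
Position 3 (value -13): max_ending_here = 3, max_so_far = 16
Position 4 (value 0): max_ending_here = 3, max_so_far = 16
Position 5 (value 4): max_ending_here = 7, max_so_far = 16
Position 6 (value -7): max_ending_here = 0, max_so_far = 16
Position 7 (value 8): max_ending_here = 8, max_so_far = 16

Maximum subarray: [2, 8, 6]
Maximum sum: 16

The maximum subarray is [2, 8, 6] with sum 16. This subarray runs from index 0 to index 2.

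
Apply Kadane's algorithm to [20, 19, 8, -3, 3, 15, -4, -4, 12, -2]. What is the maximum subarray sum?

Using Kadane's algorithm on [20, 19, 8, -3, 3, 15, -4, -4, 12, -2]:

Scanning through the array:
Position 1 (value 19): max_ending_here = 39, max_so_far = 39
Position 2 (value 8): max_ending_here = 47, max_so_far = 47
Position 3 (value -3): max_ending_here = 44, max_so_far = 47
Position 4 (value 3): max_ending_here = 47, max_so_far = 47
Position 5 (value 15): max_ending_here = 62, max_so_far = 62
Position 6 (value -4): max_ending_here = 58, max_so_far = 62
Position 7 (value -4): max_ending_here = 54, max_so_far = 62
Position 8 (value 12): max_ending_here = 66, max_so_far = 66
Position 9 (value -2): max_ending_here = 64, max_so_far = 66

Maximum subarray: [20, 19, 8, -3, 3, 15, -4, -4, 12]
Maximum sum: 66

The maximum subarray is [20, 19, 8, -3, 3, 15, -4, -4, 12] with sum 66. This subarray runs from index 0 to index 8.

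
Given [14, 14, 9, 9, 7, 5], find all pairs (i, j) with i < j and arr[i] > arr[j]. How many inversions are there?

Finding inversions in [14, 14, 9, 9, 7, 5]:

(0, 2): arr[0]=14 > arr[2]=9
(0, 3): arr[0]=14 > arr[3]=9
(0, 4): arr[0]=14 > arr[4]=7
(0, 5): arr[0]=14 > arr[5]=5
(1, 2): arr[1]=14 > arr[2]=9
(1, 3): arr[1]=14 > arr[3]=9
(1, 4): arr[1]=14 > arr[4]=7
(1, 5): arr[1]=14 > arr[5]=5
(2, 4): arr[2]=9 > arr[4]=7
(2, 5): arr[2]=9 > arr[5]=5
(3, 4): arr[3]=9 > arr[4]=7
(3, 5): arr[3]=9 > arr[5]=5
(4, 5): arr[4]=7 > arr[5]=5

Total inversions: 13

The array has 13 inversion(s): (0,2), (0,3), (0,4), (0,5), (1,2), (1,3), (1,4), (1,5), (2,4), (2,5), (3,4), (3,5), (4,5). Each pair (i,j) satisfies i < j and arr[i] > arr[j].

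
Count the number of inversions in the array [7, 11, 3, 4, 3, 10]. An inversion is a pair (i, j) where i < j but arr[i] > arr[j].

Finding inversions in [7, 11, 3, 4, 3, 10]:

(0, 2): arr[0]=7 > arr[2]=3
(0, 3): arr[0]=7 > arr[3]=4
(0, 4): arr[0]=7 > arr[4]=3
(1, 2): arr[1]=11 > arr[2]=3
(1, 3): arr[1]=11 > arr[3]=4
(1, 4): arr[1]=11 > arr[4]=3
(1, 5): arr[1]=11 > arr[5]=10
(3, 4): arr[3]=4 > arr[4]=3

Total inversions: 8

The array has 8 inversion(s): (0,2), (0,3), (0,4), (1,2), (1,3), (1,4), (1,5), (3,4). Each pair (i,j) satisfies i < j and arr[i] > arr[j].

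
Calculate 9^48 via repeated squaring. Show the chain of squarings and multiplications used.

Computing 9^48 by squaring (build up from 9^1; each line after the first costs one multiplication):

9^1 = 9
9^2 = (9^1)^2 = 9^2 = 81
9^3 = 9 * 9^2 = 9 * 81 = 729
9^6 = (9^3)^2 = 729^2 = 531441
9^12 = (9^6)^2 = 531441^2 = 282429536481
9^24 = (9^12)^2 = 282429536481^2 = 79766443076872509863361
9^48 = (9^24)^2 = 79766443076872509863361^2 = 6362685441135942358474828762538534230890216321

Result: 6362685441135942358474828762538534230890216321
Multiplications needed: 6 (6 lines after 9^1)

9^48 = 6362685441135942358474828762538534230890216321. Using exponentiation by squaring, this requires 6 multiplications. The key idea: if the exponent is even, square the half-power; if odd, multiply by the base once.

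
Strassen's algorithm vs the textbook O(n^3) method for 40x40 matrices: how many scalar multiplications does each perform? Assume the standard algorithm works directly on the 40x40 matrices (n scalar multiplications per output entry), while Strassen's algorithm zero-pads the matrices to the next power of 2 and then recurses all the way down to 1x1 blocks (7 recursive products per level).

Matrix multiplication for 40x40 matrices:

Strassen's algorithm requires power-of-2 dimensions. Pad 40x40 to 64x64 (next power of 2).

Standard algorithm: 40^3 = 64000 multiplications
Strassen's algorithm: 7^(log2(64)) = 7^6 = 117649 multiplications
Difference: 64000 - 117649 = -53649 (Strassen uses MORE here due to padding overhead — for small or just-over-power-of-2 n, padding can outweigh the per-level savings)

Standard: 64000 multiplications (40^3). Strassen: 117649 multiplications (7^6, after padding to 64x64). Strassen reduces 8 recursive multiplications to 7 at each level.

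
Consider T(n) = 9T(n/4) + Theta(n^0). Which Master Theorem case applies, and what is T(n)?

Master Theorem for T(n) = 9T(n/4) + O(n^0):

a = 9, b = 4, c = 0
log_b(a) = log_4(9) = 1.5850

Case 1: c = 0 < log_4(9) = 1.5850
T(n) = O(n^(log_4 9))

For T(n) = 9T(n/4) + O(n^0): log_4(9) = 1.5850. This is Case 1 of the Master Theorem (c < log_b(a), work dominated by leaves), giving O(n^(log_4 9)).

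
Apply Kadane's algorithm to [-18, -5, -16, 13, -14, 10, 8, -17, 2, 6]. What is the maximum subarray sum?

Using Kadane's algorithm on [-18, -5, -16, 13, -14, 10, 8, -17, 2, 6]:

Scanning through the array:
Position 1 (value -5): max_ending_here = -5, max_so_far = -5
Position 2 (value -16): max_ending_here = -16, max_so_far = -5
Position 3 (value 13): max_ending_here = 13, max_so_far = 13
Position 4 (value -14): max_ending_here = -1, max_so_far = 13
Position 5 (value 10): max_ending_here = 10, max_so_far = 13
Position 6 (value 8): max_ending_here = 18, max_so_far = 18
Position 7 (value -17): max_ending_here = 1, max_so_far = 18
Position 8 (value 2): max_ending_here = 3, max_so_far = 18
Position 9 (value 6): max_ending_here = 9, max_so_far = 18

Maximum subarray: [10, 8]
Maximum sum: 18

The maximum subarray is [10, 8] with sum 18. This subarray runs from index 5 to index 6.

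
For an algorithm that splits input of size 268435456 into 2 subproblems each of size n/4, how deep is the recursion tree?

For divide and conquer with division factor 4:

Problem sizes at each level:
Level 0: 268435456
Level 1: 67108864
Level 2: 16777216
Level 3: 4194304
Level 4: 1048576
Level 5: 262144
Level 6: 65536
Level 7: 16384
Level 8: 4096
Level 9: 1024
Level 10: 256
Level 11: 64
Level 12: 16
Level 13: 4
Level 14: 1

The root is level 0 and the size-1 base case is level 14 (the tree spans levels 0 through 14, i.e. 15 levels counting the root), so the depth is the number of divisions: log_4(268435456) = 14

The recursion tree depth is log_4(268435456) = 14. At each level, the problem size is divided by 4, so it takes 14 divisions to reduce to a base case of size 1. The algorithm makes 2 recursive calls at each level.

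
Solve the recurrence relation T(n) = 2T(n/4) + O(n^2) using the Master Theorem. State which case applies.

Master Theorem for T(n) = 2T(n/4) + O(n^2):

a = 2, b = 4, c = 2
log_b(a) = log_4(2) = 0.5000

Case 3: c = 2 > log_4(2) = 0.5000
T(n) = O(n^2) = O(n^2)

For T(n) = 2T(n/4) + O(n^2): log_4(2) = 0.5000. This is Case 3 of the Master Theorem (c > log_b(a), work dominated by root), giving O(n^2).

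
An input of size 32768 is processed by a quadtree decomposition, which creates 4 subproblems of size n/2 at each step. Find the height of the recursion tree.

For divide and conquer with division factor 2:

Problem sizes at each level:
Level 0: 32768
Level 1: 16384
Level 2: 8192
Level 3: 4096
Level 4: 2048
Level 5: 1024
Level 6: 512
Level 7: 256
Level 8: 128
Level 9: 64
Level 10: 32
Level 11: 16
Level 12: 8
Level 13: 4
Level 14: 2
Level 15: 1

The root is level 0 and the size-1 base case is level 15 (the tree spans levels 0 through 15, i.e. 16 levels counting the root), so the depth is the number of divisions: log_2(32768) = 15

The recursion tree depth is log_2(32768) = 15. At each level, the problem size is divided by 2, so it takes 15 divisions to reduce to a base case of size 1. The algorithm makes 4 recursive calls at each level.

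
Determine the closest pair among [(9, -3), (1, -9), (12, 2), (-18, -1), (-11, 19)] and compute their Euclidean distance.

Computing all pairwise distances among 5 points:

d((9, -3), (1, -9)) = 10.0
d((9, -3), (12, 2)) = 5.831 <-- minimum
d((9, -3), (-18, -1)) = 27.074
d((9, -3), (-11, 19)) = 29.7321
d((1, -9), (12, 2)) = 15.5563
d((1, -9), (-18, -1)) = 20.6155
d((1, -9), (-11, 19)) = 30.4631
d((12, 2), (-18, -1)) = 30.1496
d((12, 2), (-11, 19)) = 28.6007
d((-18, -1), (-11, 19)) = 21.1896

Closest pair: (9, -3) and (12, 2) with distance 5.831

The closest pair is (9, -3) and (12, 2) with Euclidean distance 5.831. For 5 points, brute-force pairwise comparison is shown above. For large n, the divide-and-conquer algorithm (sort by x, recurse on halves, check the dividing strip) achieves O(n log n).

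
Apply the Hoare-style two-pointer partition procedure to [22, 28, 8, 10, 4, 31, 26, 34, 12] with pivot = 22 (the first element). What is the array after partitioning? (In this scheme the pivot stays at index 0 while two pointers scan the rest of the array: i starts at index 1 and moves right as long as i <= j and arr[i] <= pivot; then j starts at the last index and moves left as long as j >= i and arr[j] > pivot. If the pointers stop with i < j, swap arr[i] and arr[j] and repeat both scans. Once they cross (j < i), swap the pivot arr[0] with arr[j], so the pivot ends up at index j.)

Hoare-style two-pointer partition with pivot = 22:

Initial array: [22, 28, 8, 10, 4, 31, 26, 34, 12]

Pointers start at i = 1, j = 8.
i stops at index 1 (arr[1]=28 > 22), j stops at index 8 (arr[8]=12 <= 22): swap arr[1] and arr[8], array becomes [22, 12, 8, 10, 4, 31, 26, 34, 28]
i ends at 5, j ends at 4: the pointers have crossed (j < i), so scanning stops.

Swap pivot arr[0] with arr[4] to place pivot at position 4: [4, 12, 8, 10, 22, 31, 26, 34, 28]
Pivot position: 4

After partitioning with pivot 22, the array becomes [4, 12, 8, 10, 22, 31, 26, 34, 28]. The pivot is placed at index 4. All elements to the left of the pivot are <= 22, and all elements to the right are > 22.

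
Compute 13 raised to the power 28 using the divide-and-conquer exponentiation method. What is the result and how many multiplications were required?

Computing 13^28 by squaring (build up from 13^1; each line after the first costs one multiplication):

13^1 = 13
13^2 = (13^1)^2 = 13^2 = 169
13^3 = 13 * 13^2 = 13 * 169 = 2197
13^6 = (13^3)^2 = 2197^2 = 4826809
13^7 = 13 * 13^6 = 13 * 4826809 = 62748517
13^14 = (13^7)^2 = 62748517^2 = 3937376385699289
13^28 = (13^14)^2 = 3937376385699289^2 = 15502932802662396215269535105521

Result: 15502932802662396215269535105521
Multiplications needed: 6 (6 lines after 13^1)

13^28 = 15502932802662396215269535105521. Using exponentiation by squaring, this requires 6 multiplications. The key idea: if the exponent is even, square the half-power; if odd, multiply by the base once.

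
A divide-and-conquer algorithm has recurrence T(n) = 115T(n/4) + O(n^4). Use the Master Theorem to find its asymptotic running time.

Master Theorem for T(n) = 115T(n/4) + O(n^4):

a = 115, b = 4, c = 4
log_b(a) = log_4(115) = 3.4227

Case 3: c = 4 > log_4(115) = 3.4227
T(n) = O(n^4) = O(n^4)

For T(n) = 115T(n/4) + O(n^4): log_4(115) = 3.4227. This is Case 3 of the Master Theorem (c > log_b(a), work dominated by root), giving O(n^4).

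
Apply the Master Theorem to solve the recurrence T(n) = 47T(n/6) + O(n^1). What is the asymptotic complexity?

Master Theorem for T(n) = 47T(n/6) + O(n^1):

a = 47, b = 6, c = 1
log_b(a) = log_6(47) = 2.1488

Case 1: c = 1 < log_6(47) = 2.1488
T(n) = O(n^(log_6 47))

For T(n) = 47T(n/6) + O(n^1): log_6(47) = 2.1488. This is Case 1 of the Master Theorem (c < log_b(a), work dominated by leaves), giving O(n^(log_6 47)).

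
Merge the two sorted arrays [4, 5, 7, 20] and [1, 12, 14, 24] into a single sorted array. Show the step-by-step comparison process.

Merging process:

Compare 4 vs 1: take 1 from right. Merged: [1]
Compare 4 vs 12: take 4 from left. Merged: [1, 4]
Compare 5 vs 12: take 5 from left. Merged: [1, 4, 5]
Compare 7 vs 12: take 7 from left. Merged: [1, 4, 5, 7]
Compare 20 vs 12: take 12 from right. Merged: [1, 4, 5, 7, 12]
Compare 20 vs 14: take 14 from right. Merged: [1, 4, 5, 7, 12, 14]
Compare 20 vs 24: take 20 from left. Merged: [1, 4, 5, 7, 12, 14, 20]
Append remaining from right: [24]. Merged: [1, 4, 5, 7, 12, 14, 20, 24]

Final merged array: [1, 4, 5, 7, 12, 14, 20, 24]
Total comparisons: 7

The merged array is [1, 4, 5, 7, 12, 14, 20, 24], requiring 7 comparisons. The merge step runs in O(n) time where n is the total number of elements.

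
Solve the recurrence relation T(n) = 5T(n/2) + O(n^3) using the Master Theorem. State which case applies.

Master Theorem for T(n) = 5T(n/2) + O(n^3):

a = 5, b = 2, c = 3
log_b(a) = log_2(5) = 2.3219

Case 3: c = 3 > log_2(5) = 2.3219
T(n) = O(n^3) = O(n^3)

For T(n) = 5T(n/2) + O(n^3): log_2(5) = 2.3219. This is Case 3 of the Master Theorem (c > log_b(a), work dominated by root), giving O(n^3).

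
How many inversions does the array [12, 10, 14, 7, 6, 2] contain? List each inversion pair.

Finding inversions in [12, 10, 14, 7, 6, 2]:

(0, 1): arr[0]=12 > arr[1]=10
(0, 3): arr[0]=12 > arr[3]=7
(0, 4): arr[0]=12 > arr[4]=6
(0, 5): arr[0]=12 > arr[5]=2
(1, 3): arr[1]=10 > arr[3]=7
(1, 4): arr[1]=10 > arr[4]=6
(1, 5): arr[1]=10 > arr[5]=2
(2, 3): arr[2]=14 > arr[3]=7
(2, 4): arr[2]=14 > arr[4]=6
(2, 5): arr[2]=14 > arr[5]=2
(3, 4): arr[3]=7 > arr[4]=6
(3, 5): arr[3]=7 > arr[5]=2
(4, 5): arr[4]=6 > arr[5]=2

Total inversions: 13

The array has 13 inversion(s): (0,1), (0,3), (0,4), (0,5), (1,3), (1,4), (1,5), (2,3), (2,4), (2,5), (3,4), (3,5), (4,5). Each pair (i,j) satisfies i < j and arr[i] > arr[j].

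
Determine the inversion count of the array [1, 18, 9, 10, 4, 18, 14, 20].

Finding inversions in [1, 18, 9, 10, 4, 18, 14, 20]:

(1, 2): arr[1]=18 > arr[2]=9
(1, 3): arr[1]=18 > arr[3]=10
(1, 4): arr[1]=18 > arr[4]=4
(1, 6): arr[1]=18 > arr[6]=14
(2, 4): arr[2]=9 > arr[4]=4
(3, 4): arr[3]=10 > arr[4]=4
(5, 6): arr[5]=18 > arr[6]=14

Total inversions: 7

The array has 7 inversion(s): (1,2), (1,3), (1,4), (1,6), (2,4), (3,4), (5,6). Each pair (i,j) satisfies i < j and arr[i] > arr[j].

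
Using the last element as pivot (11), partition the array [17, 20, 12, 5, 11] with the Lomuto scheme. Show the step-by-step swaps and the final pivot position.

Lomuto partition with pivot = 11:

Initial array: [17, 20, 12, 5, 11]

arr[0]=17 > 11: no swap
arr[1]=20 > 11: no swap
arr[2]=12 > 11: no swap
arr[3]=5 <= 11: swap with position 0, array becomes [5, 20, 12, 17, 11]

Place pivot at position 1: [5, 11, 12, 17, 20]
Pivot position: 1

After partitioning with pivot 11, the array becomes [5, 11, 12, 17, 20]. The pivot is placed at index 1. All elements to the left of the pivot are <= 11, and all elements to the right are > 11.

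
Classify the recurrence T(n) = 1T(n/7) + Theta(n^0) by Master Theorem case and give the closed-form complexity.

Master Theorem for T(n) = 1T(n/7) + O(n^0):

a = 1, b = 7, c = 0
log_b(a) = log_7(1) = 0.0000

Case 2: c = 0 = log_7(1) = 0.0000
T(n) = O(n^0 log n) = O(log n)

For T(n) = 1T(n/7) + O(n^0): log_7(1) = 0.0000. This is Case 2 of the Master Theorem (c = log_b(a), equal work at all levels), giving O(log n).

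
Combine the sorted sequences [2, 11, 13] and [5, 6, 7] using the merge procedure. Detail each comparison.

Merging process:

Compare 2 vs 5: take 2 from left. Merged: [2]
Compare 11 vs 5: take 5 from right. Merged: [2, 5]
Compare 11 vs 6: take 6 from right. Merged: [2, 5, 6]
Compare 11 vs 7: take 7 from right. Merged: [2, 5, 6, 7]
Append remaining from left: [11, 13]. Merged: [2, 5, 6, 7, 11, 13]

Final merged array: [2, 5, 6, 7, 11, 13]
Total comparisons: 4

The merged array is [2, 5, 6, 7, 11, 13], requiring 4 comparisons. The merge step runs in O(n) time where n is the total number of elements.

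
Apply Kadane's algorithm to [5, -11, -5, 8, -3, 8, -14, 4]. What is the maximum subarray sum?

Using Kadane's algorithm on [5, -11, -5, 8, -3, 8, -14, 4]:

Scanning through the array:
Position 1 (value -11): max_ending_here = -6, max_so_far = 5
Position 2 (value -5): max_ending_here = -5, max_so_far = 5
Position 3 (value 8): max_ending_here = 8, max_so_far = 8
Position 4 (value -3): max_ending_here = 5, max_so_far = 8
Position 5 (value 8): max_ending_here = 13, max_so_far = 13
Position 6 (value -14): max_ending_here = -1, max_so_far = 13
Position 7 (value 4): max_ending_here = 4, max_so_far = 13

Maximum subarray: [8, -3, 8]
Maximum sum: 13

The maximum subarray is [8, -3, 8] with sum 13. This subarray runs from index 3 to index 5.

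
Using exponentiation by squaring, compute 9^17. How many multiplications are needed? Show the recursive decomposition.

Computing 9^17 by squaring (build up from 9^1; each line after the first costs one multiplication):

9^1 = 9
9^2 = (9^1)^2 = 9^2 = 81
9^4 = (9^2)^2 = 81^2 = 6561
9^8 = (9^4)^2 = 6561^2 = 43046721
9^16 = (9^8)^2 = 43046721^2 = 1853020188851841
9^17 = 9 * 9^16 = 9 * 1853020188851841 = 16677181699666569

Result: 16677181699666569
Multiplications needed: 5 (5 lines after 9^1)

9^17 = 16677181699666569. Using exponentiation by squaring, this requires 5 multiplications. The key idea: if the exponent is even, square the half-power; if odd, multiply by the base once.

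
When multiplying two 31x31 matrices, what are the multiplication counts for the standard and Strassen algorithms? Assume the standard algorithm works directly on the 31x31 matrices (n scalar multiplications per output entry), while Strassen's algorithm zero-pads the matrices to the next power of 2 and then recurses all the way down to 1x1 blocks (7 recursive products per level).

Matrix multiplication for 31x31 matrices:

Strassen's algorithm requires power-of-2 dimensions. Pad 31x31 to 32x32 (next power of 2).

Standard algorithm: 31^3 = 29791 multiplications
Strassen's algorithm: 7^(log2(32)) = 7^5 = 16807 multiplications
Savings: 29791 - 16807 = 12984 multiplications

Standard: 29791 multiplications (31^3). Strassen: 16807 multiplications (7^5, after padding to 32x32). Strassen reduces 8 recursive multiplications to 7 at each level.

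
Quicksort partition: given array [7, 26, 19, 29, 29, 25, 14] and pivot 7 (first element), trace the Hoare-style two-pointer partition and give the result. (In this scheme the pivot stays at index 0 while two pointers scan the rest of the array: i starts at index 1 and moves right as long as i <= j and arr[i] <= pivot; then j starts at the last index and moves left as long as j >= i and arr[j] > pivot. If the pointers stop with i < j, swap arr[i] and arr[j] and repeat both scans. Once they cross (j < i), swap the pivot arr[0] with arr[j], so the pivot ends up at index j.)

Hoare-style two-pointer partition with pivot = 7:

Initial array: [7, 26, 19, 29, 29, 25, 14]

Pointers start at i = 1, j = 6.
i ends at 1, j ends at 0: the pointers have crossed (j < i), so scanning stops.

j = 0, so swapping arr[0] with arr[j] leaves the pivot at position 0: [7, 26, 19, 29, 29, 25, 14]
Pivot position: 0

After partitioning with pivot 7, the array becomes [7, 26, 19, 29, 29, 25, 14]. The pivot is placed at index 0. All elements to the left of the pivot are <= 7, and all elements to the right are > 7.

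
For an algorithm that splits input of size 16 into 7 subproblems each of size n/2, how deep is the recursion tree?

For divide and conquer with division factor 2:

Problem sizes at each level:
Level 0: 16
Level 1: 8
Level 2: 4
Level 3: 2
Level 4: 1

The root is level 0 and the size-1 base case is level 4 (the tree spans levels 0 through 4, i.e. 5 levels counting the root), so the depth is the number of divisions: log_2(16) = 4

The recursion tree depth is log_2(16) = 4. At each level, the problem size is divided by 2, so it takes 4 divisions to reduce to a base case of size 1. The algorithm makes 7 recursive calls at each level.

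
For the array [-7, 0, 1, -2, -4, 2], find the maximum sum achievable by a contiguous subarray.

Using Kadane's algorithm on [-7, 0, 1, -2, -4, 2]:

Scanning through the array:
Position 1 (value 0): max_ending_here = 0, max_so_far = 0
Position 2 (value 1): max_ending_here = 1, max_so_far = 1
Position 3 (value -2): max_ending_here = -1, max_so_far = 1
Position 4 (value -4): max_ending_here = -4, max_so_far = 1
Position 5 (value 2): max_ending_here = 2, max_so_far = 2

Maximum subarray: [2]
Maximum sum: 2

The maximum subarray is [2] with sum 2. This subarray runs from index 5 to index 5.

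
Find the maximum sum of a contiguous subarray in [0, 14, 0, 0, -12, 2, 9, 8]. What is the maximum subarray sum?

Using Kadane's algorithm on [0, 14, 0, 0, -12, 2, 9, 8]:

Scanning through the array:
Position 1 (value 14): max_ending_here = 14, max_so_far = 14
Position 2 (value 0): max_ending_here = 14, max_so_far = 14
Position 3 (value 0): max_ending_here = 14, max_so_far = 14
Position 4 (value -12): max_ending_here = 2, max_so_far = 14
Position 5 (value 2): max_ending_here = 4, max_so_far = 14
Position 6 (value 9): max_ending_here = 13, max_so_far = 14
Position 7 (value 8): max_ending_here = 21, max_so_far = 21

Maximum subarray: [0, 14, 0, 0, -12, 2, 9, 8]
Maximum sum: 21

The maximum subarray is [0, 14, 0, 0, -12, 2, 9, 8] with sum 21. This subarray runs from index 0 to index 7.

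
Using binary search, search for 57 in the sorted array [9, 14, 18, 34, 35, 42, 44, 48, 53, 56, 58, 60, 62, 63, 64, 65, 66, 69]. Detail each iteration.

Binary search for 57 in [9, 14, 18, 34, 35, 42, 44, 48, 53, 56, 58, 60, 62, 63, 64, 65, 66, 69]:

lo=0, hi=17, mid=8, arr[mid]=53 -> 53 < 57, search right half
lo=9, hi=17, mid=13, arr[mid]=63 -> 63 > 57, search left half
lo=9, hi=12, mid=10, arr[mid]=58 -> 58 > 57, search left half
lo=9, hi=9, mid=9, arr[mid]=56 -> 56 < 57, search right half
lo=10 > hi=9, target 57 not found

Binary search determines that 57 is not in the array after 4 comparisons. The search space was exhausted without finding the target.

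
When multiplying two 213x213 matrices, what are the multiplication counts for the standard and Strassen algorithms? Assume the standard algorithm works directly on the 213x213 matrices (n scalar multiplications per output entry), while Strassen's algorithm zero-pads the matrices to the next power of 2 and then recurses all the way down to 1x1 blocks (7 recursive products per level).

Matrix multiplication for 213x213 matrices:

Strassen's algorithm requires power-of-2 dimensions. Pad 213x213 to 256x256 (next power of 2).

Standard algorithm: 213^3 = 9663597 multiplications
Strassen's algorithm: 7^(log2(256)) = 7^8 = 5764801 multiplications
Savings: 9663597 - 5764801 = 3898796 multiplications

Standard: 9663597 multiplications (213^3). Strassen: 5764801 multiplications (7^8, after padding to 256x256). Strassen reduces 8 recursive multiplications to 7 at each level.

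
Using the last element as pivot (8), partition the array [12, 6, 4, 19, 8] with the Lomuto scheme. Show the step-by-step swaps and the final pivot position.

Lomuto partition with pivot = 8:

Initial array: [12, 6, 4, 19, 8]

arr[0]=12 > 8: no swap
arr[1]=6 <= 8: swap with position 0, array becomes [6, 12, 4, 19, 8]
arr[2]=4 <= 8: swap with position 1, array becomes [6, 4, 12, 19, 8]
arr[3]=19 > 8: no swap

Place pivot at position 2: [6, 4, 8, 19, 12]
Pivot position: 2

After partitioning with pivot 8, the array becomes [6, 4, 8, 19, 12]. The pivot is placed at index 2. All elements to the left of the pivot are <= 8, and all elements to the right are > 8.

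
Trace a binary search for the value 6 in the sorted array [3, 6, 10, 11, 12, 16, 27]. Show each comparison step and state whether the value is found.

Binary search for 6 in [3, 6, 10, 11, 12, 16, 27]:

lo=0, hi=6, mid=3, arr[mid]=11 -> 11 > 6, search left half
lo=0, hi=2, mid=1, arr[mid]=6 -> Found target at index 1!

Binary search finds 6 at index 1 after 2 comparisons. The search repeatedly halves the search space by comparing with the middle element.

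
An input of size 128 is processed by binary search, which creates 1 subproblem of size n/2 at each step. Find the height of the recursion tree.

For divide and conquer with division factor 2:

Problem sizes at each level:
Level 0: 128
Level 1: 64
Level 2: 32
Level 3: 16
Level 4: 8
Level 5: 4
Level 6: 2
Level 7: 1

The root is level 0 and the size-1 base case is level 7 (the tree spans levels 0 through 7, i.e. 8 levels counting the root), so the depth is the number of divisions: log_2(128) = 7

The recursion tree depth is log_2(128) = 7. At each level, the problem size is divided by 2, so it takes 7 divisions to reduce to a base case of size 1. The algorithm makes 1 recursive call at each level.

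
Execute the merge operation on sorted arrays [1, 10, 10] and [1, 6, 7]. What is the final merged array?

Merging process:

Compare 1 vs 1: take 1 from left. Merged: [1]
Compare 10 vs 1: take 1 from right. Merged: [1, 1]
Compare 10 vs 6: take 6 from right. Merged: [1, 1, 6]
Compare 10 vs 7: take 7 from right. Merged: [1, 1, 6, 7]
Append remaining from left: [10, 10]. Merged: [1, 1, 6, 7, 10, 10]

Final merged array: [1, 1, 6, 7, 10, 10]
Total comparisons: 4

The merged array is [1, 1, 6, 7, 10, 10], requiring 4 comparisons. The merge step runs in O(n) time where n is the total number of elements.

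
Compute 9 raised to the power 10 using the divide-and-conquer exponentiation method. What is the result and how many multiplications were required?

Computing 9^10 by squaring (build up from 9^1; each line after the first costs one multiplication):

9^1 = 9
9^2 = (9^1)^2 = 9^2 = 81
9^4 = (9^2)^2 = 81^2 = 6561
9^5 = 9 * 9^4 = 9 * 6561 = 59049
9^10 = (9^5)^2 = 59049^2 = 3486784401

Result: 3486784401
Multiplications needed: 4 (4 lines after 9^1)

9^10 = 3486784401. Using exponentiation by squaring, this requires 4 multiplications. The key idea: if the exponent is even, square the half-power; if odd, multiply by the base once.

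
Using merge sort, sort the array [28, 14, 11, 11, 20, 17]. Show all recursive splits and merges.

Merge sort trace:

Split: [28, 14, 11, 11, 20, 17] -> [28, 14, 11] and [11, 20, 17]
  Split: [28, 14, 11] -> [28] and [14, 11]
    Split: [14, 11] -> [14] and [11]
    Merge: [14] + [11] -> [11, 14]
  Merge: [28] + [11, 14] -> [11, 14, 28]
  Split: [11, 20, 17] -> [11] and [20, 17]
    Split: [20, 17] -> [20] and [17]
    Merge: [20] + [17] -> [17, 20]
  Merge: [11] + [17, 20] -> [11, 17, 20]
Merge: [11, 14, 28] + [11, 17, 20] -> [11, 11, 14, 17, 20, 28]

Final sorted array: [11, 11, 14, 17, 20, 28]

The merge sort proceeds by recursively splitting the array and merging sorted halves.
After all merges, the sorted array is [11, 11, 14, 17, 20, 28].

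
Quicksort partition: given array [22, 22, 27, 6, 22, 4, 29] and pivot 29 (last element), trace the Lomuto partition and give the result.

Lomuto partition with pivot = 29:

Initial array: [22, 22, 27, 6, 22, 4, 29]

arr[0]=22 <= 29: swap with position 0, array becomes [22, 22, 27, 6, 22, 4, 29]
arr[1]=22 <= 29: swap with position 1, array becomes [22, 22, 27, 6, 22, 4, 29]
arr[2]=27 <= 29: swap with position 2, array becomes [22, 22, 27, 6, 22, 4, 29]
arr[3]=6 <= 29: swap with position 3, array becomes [22, 22, 27, 6, 22, 4, 29]
arr[4]=22 <= 29: swap with position 4, array becomes [22, 22, 27, 6, 22, 4, 29]
arr[5]=4 <= 29: swap with position 5, array becomes [22, 22, 27, 6, 22, 4, 29]

Place pivot at position 6: [22, 22, 27, 6, 22, 4, 29]
Pivot position: 6

After partitioning with pivot 29, the array becomes [22, 22, 27, 6, 22, 4, 29]. The pivot is placed at index 6. All elements to the left of the pivot are <= 29, and all elements to the right are > 29.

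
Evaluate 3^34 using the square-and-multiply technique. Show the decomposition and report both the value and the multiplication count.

Computing 3^34 by squaring (build up from 3^1; each line after the first costs one multiplication):

3^1 = 3
3^2 = (3^1)^2 = 3^2 = 9
3^4 = (3^2)^2 = 9^2 = 81
3^8 = (3^4)^2 = 81^2 = 6561
3^16 = (3^8)^2 = 6561^2 = 43046721
3^17 = 3 * 3^16 = 3 * 43046721 = 129140163
3^34 = (3^17)^2 = 129140163^2 = 16677181699666569

Result: 16677181699666569
Multiplications needed: 6 (6 lines after 3^1)

3^34 = 16677181699666569. Using exponentiation by squaring, this requires 6 multiplications. The key idea: if the exponent is even, square the half-power; if odd, multiply by the base once.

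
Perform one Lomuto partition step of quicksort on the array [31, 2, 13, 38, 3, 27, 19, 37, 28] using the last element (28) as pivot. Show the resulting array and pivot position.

Lomuto partition with pivot = 28:

Initial array: [31, 2, 13, 38, 3, 27, 19, 37, 28]

arr[0]=31 > 28: no swap
arr[1]=2 <= 28: swap with position 0, array becomes [2, 31, 13, 38, 3, 27, 19, 37, 28]
arr[2]=13 <= 28: swap with position 1, array becomes [2, 13, 31, 38, 3, 27, 19, 37, 28]
arr[3]=38 > 28: no swap
arr[4]=3 <= 28: swap with position 2, array becomes [2, 13, 3, 38, 31, 27, 19, 37, 28]
arr[5]=27 <= 28: swap with position 3, array becomes [2, 13, 3, 27, 31, 38, 19, 37, 28]
arr[6]=19 <= 28: swap with position 4, array becomes [2, 13, 3, 27, 19, 38, 31, 37, 28]
arr[7]=37 > 28: no swap

Place pivot at position 5: [2, 13, 3, 27, 19, 28, 31, 37, 38]
Pivot position: 5

After partitioning with pivot 28, the array becomes [2, 13, 3, 27, 19, 28, 31, 37, 38]. The pivot is placed at index 5. All elements to the left of the pivot are <= 28, and all elements to the right are > 28.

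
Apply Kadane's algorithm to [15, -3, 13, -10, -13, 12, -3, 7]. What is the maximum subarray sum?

Using Kadane's algorithm on [15, -3, 13, -10, -13, 12, -3, 7]:

Scanning through the array:
Position 1 (value -3): max_ending_here = 12, max_so_far = 15
Position 2 (value 13): max_ending_here = 25, max_so_far = 25
Position 3 (value -10): max_ending_here = 15, max_so_far = 25
Position 4 (value -13): max_ending_here = 2, max_so_far = 25
Position 5 (value 12): max_ending_here = 14, max_so_far = 25
Position 6 (value -3): max_ending_here = 11, max_so_far = 25
Position 7 (value 7): max_ending_here = 18, max_so_far = 25

Maximum subarray: [15, -3, 13]
Maximum sum: 25

The maximum subarray is [15, -3, 13] with sum 25. This subarray runs from index 0 to index 2.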